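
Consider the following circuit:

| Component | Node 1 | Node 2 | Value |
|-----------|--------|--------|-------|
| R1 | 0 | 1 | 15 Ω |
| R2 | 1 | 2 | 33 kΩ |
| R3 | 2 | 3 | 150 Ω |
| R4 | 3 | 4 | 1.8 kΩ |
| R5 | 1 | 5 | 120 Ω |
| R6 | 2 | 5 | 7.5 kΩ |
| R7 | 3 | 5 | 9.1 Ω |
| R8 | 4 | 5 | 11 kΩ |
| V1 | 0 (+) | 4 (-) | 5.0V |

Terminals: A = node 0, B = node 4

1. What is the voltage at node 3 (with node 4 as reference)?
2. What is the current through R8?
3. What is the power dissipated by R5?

Nodal analysis, taking node 4 as the 0 V reference.
Source V1 fixes V_0 = 5 V.
KCL at each unknown node (sum of currents leaving = 0; resistances in Ω):
  Node 1: (V_1 - 5)/15 + (V_1 - V_2)/33000 + (V_1 - V_5)/120 = 0
  Node 2: (V_2 - V_1)/33000 + (V_2 - V_3)/150 + (V_2 - V_5)/7500 = 0
  Node 3: (V_3 - V_2)/150 + (V_3 - 0)/1800 + (V_3 - V_5)/9.1 = 0
  Node 5: (V_5 - V_1)/120 + (V_5 - V_2)/7500 + (V_5 - V_3)/9.1 + (V_5 - 0)/11000 = 0
Collecting terms (coefficients in siemens):
  0.07503·V_1 - 0.0000303·V_2 - 0.008333·V_5 = 0.3333
  0.00683·V_2 - 0.0000303·V_1 - 0.006667·V_3 - 0.0001333·V_5 = 0
  0.1171·V_3 - 0.006667·V_2 - 0.1099·V_5 = 0
  0.1184·V_5 - 0.008333·V_1 - 0.0001333·V_2 - 0.1099·V_3 = 0
Solving these 4 simultaneous equations (Gaussian elimination) gives:
  V_1 = 4.956 V, V_2 = 4.581 V, V_3 = 4.578 V, V_5 = 4.602 V
Part 1:
  Read off the nodal solution: V_3 = 4.578 V
Part 2:
  I_R8 = (V_4 - V_5)/R8 = (0 - 4.602)/11000 = -0.0004183 A
  Magnitude: I_R8 = 0.0004183 A
Part 3:
  I_R5 = (V_1 - V_5)/R5 = (4.956 - 4.602)/120 = 0.002951 A
  P_R5 = I_R5² × R5 = (0.002951)² × 120 = 0.001045 W

Final answers:
1. V_3 = 4.578 V
2. I_R8 = 0.0004183 A
3. P_R5 = 0.001045 W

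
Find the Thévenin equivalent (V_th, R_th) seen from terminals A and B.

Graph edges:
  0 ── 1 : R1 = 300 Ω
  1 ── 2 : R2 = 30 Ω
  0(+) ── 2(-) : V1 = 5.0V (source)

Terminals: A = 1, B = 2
Step 1 — V_th is the open-circuit voltage V_A - V_B (nothing connected across the terminals).
Nodal analysis, taking node 2 as the 0 V reference.
Source V1 fixes V_0 = 5 V.
KCL at each unknown node (sum of currents leaving = 0; resistances in Ω):
  Node 1: (V_1 - 5)/300 + (V_1 - 0)/30 = 0
Collecting terms: 0.03667 × V_1 = 0.01667  =>  V_1 = 0.4545 V
V_th = V_1 - V_2 = 0.4545 - 0 = 0.4545 V
Step 2 — R_th: zero the source — replace V1 by a short circuit (node 2 merges into node 0) — and find the resistance seen between A (node 1) and B (node 0).
Reduce the network between node 1 (A) and node 0 (B) by series/parallel combination:
  Rp1 = R1 ‖ R2 (parallel, both between nodes 0 and 1) = 1/(1/300 + 1/30) = 27.27 Ω
R_th = 27.27 Ω

Final answer: V_th = 0.4545 V, R_th = 27.27 Ω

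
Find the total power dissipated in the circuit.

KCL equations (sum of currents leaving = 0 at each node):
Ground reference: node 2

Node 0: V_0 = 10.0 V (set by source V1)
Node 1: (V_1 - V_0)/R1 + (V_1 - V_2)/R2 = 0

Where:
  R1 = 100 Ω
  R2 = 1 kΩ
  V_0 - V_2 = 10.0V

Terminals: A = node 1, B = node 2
Nodal analysis, taking node 2 as the 0 V reference.
Source V1 fixes V_0 = 10 V.
KCL at each unknown node (sum of currents leaving = 0; resistances in Ω):
  Node 1: (V_1 - 10)/100 + (V_1 - 0)/1000 = 0
Collecting terms: 0.011 × V_1 = 0.1  =>  V_1 = 9.091 V
Power in each resistor, P = (ΔV)²/R:
  P_R1 = (10 - 9.091)²/100 = 0.008264 W
  P_R2 = (9.091 - 0)²/1000 = 0.08264 W
P_total = P_R1 + P_R2 = 0.09091 W

Final answer: 0.09091 W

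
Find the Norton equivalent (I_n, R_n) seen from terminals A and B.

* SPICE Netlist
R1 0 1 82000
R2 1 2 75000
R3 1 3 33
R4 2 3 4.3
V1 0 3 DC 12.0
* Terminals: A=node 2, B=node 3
Find the Thévenin equivalent first; then I_n = V_th/R_th and R_n = R_th.
Step 1 — V_th is the open-circuit voltage V_A - V_B (nothing connected across the terminals).
Nodal analysis, taking node 3 as the 0 V reference.
Source V1 fixes V_0 = 12 V.
KCL at each unknown node (sum of currents leaving = 0; resistances in Ω):
  Node 1: (V_1 - 12)/82000 + (V_1 - V_2)/75000 + (V_1 - 0)/33 = 0
  Node 2: (V_2 - V_1)/75000 + (V_2 - 0)/4.3 = 0
Collecting terms (coefficients in siemens):
  0.03033·V_1 - 0.00001333·V_2 = 0.0001463
  0.2326·V_2 - 0.00001333·V_1 = 0
Determinant D = (0.03033)(0.2326) - (-0.00001333)(-0.00001333) = 0.007054
V_1 = [(0.0001463)(0.2326) - (-0.00001333)(0)]/D = 0.004825 V
V_2 = [(0.03033)(0) - (0.0001463)(-0.00001333)]/D = 0.0000002766 V
V_th = V_2 - V_3 = 0.0000002766 - 0 = 0.0000002766 V
Step 2 — R_th: zero the source — replace V1 by a short circuit (node 3 merges into node 0) — and find the resistance seen between A (node 2) and B (node 0).
Reduce the network between node 2 (A) and node 0 (B) by series/parallel combination:
  Rp1 = R1 ‖ R3 (parallel, both between nodes 0 and 1) = 1/(1/82000 + 1/33) = 32.99 Ω
  Rs1 = R2 + Rp1 (series, joined only at node 1) = 75000 + 32.99 = 75030 Ω
  Rp2 = R4 ‖ Rs1 (parallel, both between nodes 0 and 2) = 1/(1/4.3 + 1/75030) = 4.3 Ω
R_th = 4.3 Ω
I_n = V_th/R_th = 0.0000002766/4.3 = 0.00000006434 A, and R_n = R_th = 4.3 Ω

Final answer: I_n = 6.434e-08 A, R_n = 4.3 Ω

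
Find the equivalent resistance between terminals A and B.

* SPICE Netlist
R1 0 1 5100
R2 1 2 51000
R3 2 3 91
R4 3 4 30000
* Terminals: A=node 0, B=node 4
Reduce the network between node 0 (A) and node 4 (B) by series/parallel combination:
  Rs1 = R1 + R2 (series, joined only at node 1) = 5100 + 51000 = 56100 Ω
  Rs2 = R3 + Rs1 (series, joined only at node 2) = 91 + 56100 = 56190 Ω
  Rs3 = R4 + Rs2 (series, joined only at node 3) = 30000 + 56190 = 86190 Ω
R_eq = 86.19 kΩ

Final answer: 86.19 kΩ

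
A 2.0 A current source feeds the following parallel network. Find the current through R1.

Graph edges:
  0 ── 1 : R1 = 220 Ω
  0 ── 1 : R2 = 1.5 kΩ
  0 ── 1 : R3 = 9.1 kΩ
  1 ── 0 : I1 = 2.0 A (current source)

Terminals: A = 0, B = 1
All resistors sit directly between nodes 0 and 1, so they are in parallel and share one voltage V; the full source current 2 A splits among them.
1/R_par = 1/220 + 1/1500 + 1/9100 = 0.005322 S  =>  R_par = 187.9 Ω
V = I × R_par = 2 × 187.9 = 375.8 V
I_R1 = V/R1 = 375.8/220 = 1.708 A

Final answer: 1.708 A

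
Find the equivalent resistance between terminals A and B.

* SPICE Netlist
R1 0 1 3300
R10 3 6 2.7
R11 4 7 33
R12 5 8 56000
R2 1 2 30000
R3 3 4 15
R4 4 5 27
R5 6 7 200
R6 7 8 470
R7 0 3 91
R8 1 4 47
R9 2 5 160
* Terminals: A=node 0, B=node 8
The network is not a plain series/parallel combination. Inject a 1 A test current into terminal A (node 0) and return it from terminal B (node 8); then R_eq = V_A / (1 A).
Nodal analysis, taking node 8 as the 0 V reference.
Current source I_test pushes 1 A into node 0 and draws it out of node 8.
KCL at each unknown node (sum of currents leaving = 0; resistances in Ω):
  Node 0: (V_0 - V_1)/3300 + (V_0 - V_3)/91 - 1 = 0
  Node 1: (V_1 - V_0)/3300 + (V_1 - V_2)/30000 + (V_1 - V_4)/47 = 0
  Node 2: (V_2 - V_1)/30000 + (V_2 - V_5)/160 = 0
  Node 3: (V_3 - V_0)/91 + (V_3 - V_4)/15 + (V_3 - V_6)/2.7 = 0
  Node 4: (V_4 - V_1)/47 + (V_4 - V_3)/15 + (V_4 - V_5)/27 + (V_4 - V_7)/33 = 0
  Node 5: (V_5 - V_2)/160 + (V_5 - V_4)/27 + (V_5 - 0)/56000 = 0
  Node 6: (V_6 - V_3)/2.7 + (V_6 - V_7)/200 = 0
  Node 7: (V_7 - V_4)/33 + (V_7 - V_6)/200 + (V_7 - 0)/470 = 0
Collecting terms (coefficients in siemens):
  0.01129·V_0 - 0.000303·V_1 - 0.01099·V_3 = 1
  0.02161·V_1 - 0.000303·V_0 - 0.00003333·V_2 - 0.02128·V_4 = 0
  0.006283·V_2 - 0.00003333·V_1 - 0.00625·V_5 = 0
  0.448·V_3 - 0.01099·V_0 - 0.06667·V_4 - 0.3704·V_6 = 0
  0.1553·V_4 - 0.02128·V_1 - 0.06667·V_3 - 0.03704·V_5 - 0.0303·V_7 = 0
  0.0433·V_5 - 0.00625·V_2 - 0.03704·V_4 = 0
  0.3754·V_6 - 0.3704·V_3 - 0.005·V_7 = 0
  0.03743·V_7 - 0.0303·V_4 - 0.005·V_6 = 0
Solving these 8 simultaneous equations (Gaussian elimination) gives:
  V_0 = 592.4 V, V_1 = 493.8 V, V_2 = 492.1 V, V_3 = 504.1 V
  V_4 = 492.4 V, V_5 = 492.1 V, V_6 = 503.6 V, V_7 = 465.9 V
R_eq = V_0 / 1 A = 592.4 Ω

Final answer: 592.4 Ω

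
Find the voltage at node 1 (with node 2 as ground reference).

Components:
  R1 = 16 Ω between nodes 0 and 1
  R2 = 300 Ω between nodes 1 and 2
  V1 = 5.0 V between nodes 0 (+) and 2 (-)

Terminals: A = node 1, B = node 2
Nodal analysis, taking node 2 as the 0 V reference.
Source V1 fixes V_0 = 5 V.
KCL at each unknown node (sum of currents leaving = 0; resistances in Ω):
  Node 1: (V_1 - 5)/16 + (V_1 - 0)/300 = 0
Collecting terms: 0.06583 × V_1 = 0.3125  =>  V_1 = 4.747 V
The requested potential is V_1 = 4.747 V.

Final answer: V_1 = 4.747 V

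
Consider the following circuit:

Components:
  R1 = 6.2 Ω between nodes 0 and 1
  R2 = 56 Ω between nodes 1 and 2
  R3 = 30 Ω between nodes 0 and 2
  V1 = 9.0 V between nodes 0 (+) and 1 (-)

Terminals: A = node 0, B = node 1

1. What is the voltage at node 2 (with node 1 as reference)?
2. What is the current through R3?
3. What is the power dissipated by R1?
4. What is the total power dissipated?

Nodal analysis, taking node 1 as the 0 V reference.
Source V1 fixes V_0 = 9 V.
KCL at each unknown node (sum of currents leaving = 0; resistances in Ω):
  Node 2: (V_2 - 0)/56 + (V_2 - 9)/30 = 0
Collecting terms: 0.05119 × V_2 = 0.3  =>  V_2 = 5.86 V
Part 1:
  Read off the nodal solution: V_2 = 5.86 V
Part 2:
  I_R3 = (V_0 - V_2)/R3 = (9 - 5.86)/30 = 0.1047 A
  Magnitude: I_R3 = 0.1047 A
Part 3:
  I_R1 = (V_0 - V_1)/R1 = (9 - 0)/6.2 = 1.452 A
  P_R1 = I_R1² × R1 = (1.452)² × 6.2 = 13.06 W
Part 4:
  Power in each resistor, P = (ΔV)²/R:
    P_R1 = (9 - 0)²/6.2 = 13.06 W
    P_R2 = (0 - 5.86)²/56 = 0.6133 W
    P_R3 = (9 - 5.86)²/30 = 0.3286 W
  P_total = P_R1 + P_R2 + P_R3 = 14.01 W

Final answers:
1. V_2 = 5.86 V
2. I_R3 = 0.1047 A
3. P_R1 = 13.06 W
4. P_total = 14.01 W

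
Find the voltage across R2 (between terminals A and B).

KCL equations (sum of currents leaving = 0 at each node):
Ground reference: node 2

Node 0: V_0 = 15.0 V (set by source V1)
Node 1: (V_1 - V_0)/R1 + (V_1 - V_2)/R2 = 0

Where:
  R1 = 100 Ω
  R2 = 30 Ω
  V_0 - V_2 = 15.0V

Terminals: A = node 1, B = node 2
R1 and R2 are in series across V1 (node 0 → node 1 → node 2), and the output A–B is taken across R2, so this is a voltage divider.
Series current: I = V1/(R1 + R2) = 15/(100 + 30) = 15/130 = 0.1154 A
V_R2 = I × R2 = V1 × R2/(R1 + R2) = 15 × 30/130 = 3.462 V

Final answer: 3.462 V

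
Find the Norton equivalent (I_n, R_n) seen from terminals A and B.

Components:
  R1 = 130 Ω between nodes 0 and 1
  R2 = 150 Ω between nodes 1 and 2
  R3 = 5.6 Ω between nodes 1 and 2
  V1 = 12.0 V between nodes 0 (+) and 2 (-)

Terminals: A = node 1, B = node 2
Find the Thévenin equivalent first; then I_n = V_th/R_th and R_n = R_th.
Step 1 — V_th is the open-circuit voltage V_A - V_B (nothing connected across the terminals).
Nodal analysis, taking node 2 as the 0 V reference.
Source V1 fixes V_0 = 12 V.
KCL at each unknown node (sum of currents leaving = 0; resistances in Ω):
  Node 1: (V_1 - 12)/130 + (V_1 - 0)/150 + (V_1 - 0)/5.6 = 0
Collecting terms: 0.1929 × V_1 = 0.09231  =>  V_1 = 0.4785 V
V_th = V_1 - V_2 = 0.4785 - 0 = 0.4785 V
Step 2 — R_th: zero the source — replace V1 by a short circuit (node 2 merges into node 0) — and find the resistance seen between A (node 1) and B (node 0).
Reduce the network between node 1 (A) and node 0 (B) by series/parallel combination:
  Rp1 = R1 ‖ R2 ‖ R3 (parallel, all between nodes 0 and 1) = 1/(1/130 + 1/150 + 1/5.6) = 5.183 Ω
R_th = 5.183 Ω
I_n = V_th/R_th = 0.4785/5.183 = 0.09231 A, and R_n = R_th = 5.183 Ω

Final answer: I_n = 0.09231 A, R_n = 5.183 Ω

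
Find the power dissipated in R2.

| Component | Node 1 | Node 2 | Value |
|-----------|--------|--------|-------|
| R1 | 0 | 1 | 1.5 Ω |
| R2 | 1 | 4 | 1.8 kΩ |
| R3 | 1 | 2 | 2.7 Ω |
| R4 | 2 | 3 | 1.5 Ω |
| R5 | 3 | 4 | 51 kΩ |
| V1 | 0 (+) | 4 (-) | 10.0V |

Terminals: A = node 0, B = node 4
Nodal analysis, taking node 4 as the 0 V reference.
Source V1 fixes V_0 = 10 V.
KCL at each unknown node (sum of currents leaving = 0; resistances in Ω):
  Node 1: (V_1 - 10)/1.5 + (V_1 - 0)/1800 + (V_1 - V_2)/2.7 = 0
  Node 2: (V_2 - V_1)/2.7 + (V_2 - V_3)/1.5 = 0
  Node 3: (V_3 - V_2)/1.5 + (V_3 - 0)/51000 = 0
Collecting terms (coefficients in siemens):
  1.038·V_1 - 0.3704·V_2 = 6.667
  1.037·V_2 - 0.3704·V_1 - 0.6667·V_3 = 0
  0.6667·V_3 - 0.6667·V_2 = 0
Solving these 3 simultaneous equations (Gaussian elimination) gives:
  V_1 = 9.991 V, V_2 = 9.991 V, V_3 = 9.991 V
I_R2 = (V_1 - V_4)/R2 = (9.991 - 0)/1800 = 0.005551 A
P_R2 = I_R2² × R2 = (0.005551)² × 1800 = 0.05546 W

Final answer: 0.05546 W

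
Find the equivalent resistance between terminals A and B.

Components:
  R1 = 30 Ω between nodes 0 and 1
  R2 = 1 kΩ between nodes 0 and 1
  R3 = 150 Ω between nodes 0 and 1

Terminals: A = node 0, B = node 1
Reduce the network between node 0 (A) and node 1 (B) by series/parallel combination:
  Rp1 = R1 ‖ R2 ‖ R3 (parallel, all between nodes 0 and 1) = 1/(1/30 + 1/1000 + 1/150) = 24.39 Ω
R_eq = 24.39 Ω

Final answer: 24.39 Ω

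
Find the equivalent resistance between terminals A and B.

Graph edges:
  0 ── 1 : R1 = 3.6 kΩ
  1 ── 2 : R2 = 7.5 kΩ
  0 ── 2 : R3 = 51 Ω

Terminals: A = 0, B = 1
Reduce the network between node 0 (A) and node 1 (B) by series/parallel combination:
  Rs1 = R3 + R2 (series, joined only at node 2) = 51 + 7500 = 7551 Ω
  Rp1 = R1 ‖ Rs1 (parallel, both between nodes 0 and 1) = 1/(1/3600 + 1/7551) = 2438 Ω
R_eq = 2.438 kΩ

Final answer: 2.438 kΩ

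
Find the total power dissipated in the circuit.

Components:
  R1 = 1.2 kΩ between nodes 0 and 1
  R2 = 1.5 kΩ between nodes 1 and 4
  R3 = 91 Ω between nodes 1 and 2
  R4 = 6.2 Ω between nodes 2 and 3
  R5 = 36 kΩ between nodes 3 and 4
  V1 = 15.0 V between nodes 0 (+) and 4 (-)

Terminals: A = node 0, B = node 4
Nodal analysis, taking node 4 as the 0 V reference.
Source V1 fixes V_0 = 15 V.
KCL at each unknown node (sum of currents leaving = 0; resistances in Ω):
  Node 1: (V_1 - 15)/1200 + (V_1 - 0)/1500 + (V_1 - V_2)/91 = 0
  Node 2: (V_2 - V_1)/91 + (V_2 - V_3)/6.2 = 0
  Node 3: (V_3 - V_2)/6.2 + (V_3 - 0)/36000 = 0
Collecting terms (coefficients in siemens):
  0.01249·V_1 - 0.01099·V_2 = 0.0125
  0.1723·V_2 - 0.01099·V_1 - 0.1613·V_3 = 0
  0.1613·V_3 - 0.1613·V_2 = 0
Solving these 3 simultaneous equations (Gaussian elimination) gives:
  V_1 = 8.182 V, V_2 = 8.162 V, V_3 = 8.16 V
Power in each resistor, P = (ΔV)²/R:
  P_R1 = (15 - 8.182)²/1200 = 0.03874 W
  P_R2 = (8.182 - 0)²/1500 = 0.04463 W
  P_R3 = (8.182 - 8.162)²/91 = 0.000004676 W
  P_R4 = (8.162 - 8.16)²/6.2 = 0.0000003186 W
  P_R5 = (8.16 - 0)²/36000 = 0.00185 W
P_total = P_R1 + P_R2 + P_R3 + P_R4 + P_R5 = 0.08522 W

Final answer: 0.08522 W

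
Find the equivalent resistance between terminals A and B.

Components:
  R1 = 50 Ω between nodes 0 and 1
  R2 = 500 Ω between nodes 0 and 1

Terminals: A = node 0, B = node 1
Reduce the network between node 0 (A) and node 1 (B) by series/parallel combination:
  Rp1 = R1 ‖ R2 (parallel, both between nodes 0 and 1) = 1/(1/50 + 1/500) = 45.45 Ω
R_eq = 45.45 Ω

Final answer: 45.45 Ω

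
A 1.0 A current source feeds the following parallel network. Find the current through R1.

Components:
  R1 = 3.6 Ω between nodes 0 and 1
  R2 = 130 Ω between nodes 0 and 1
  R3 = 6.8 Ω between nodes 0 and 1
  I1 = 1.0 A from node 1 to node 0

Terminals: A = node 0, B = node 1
All resistors sit directly between nodes 0 and 1, so they are in parallel and share one voltage V; the full source current 1 A splits among them.
1/R_par = 1/3.6 + 1/130 + 1/6.8 = 0.4325 S  =>  R_par = 2.312 Ω
V = I × R_par = 1 × 2.312 = 2.312 V
I_R1 = V/R1 = 2.312/3.6 = 0.6422 A

Final answer: 0.6422 A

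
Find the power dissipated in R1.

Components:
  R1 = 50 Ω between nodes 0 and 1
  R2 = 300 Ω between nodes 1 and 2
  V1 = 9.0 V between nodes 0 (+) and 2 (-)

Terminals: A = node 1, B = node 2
Nodal analysis, taking node 2 as the 0 V reference.
Source V1 fixes V_0 = 9 V.
KCL at each unknown node (sum of currents leaving = 0; resistances in Ω):
  Node 1: (V_1 - 9)/50 + (V_1 - 0)/300 = 0
Collecting terms: 0.02333 × V_1 = 0.18  =>  V_1 = 7.714 V
I_R1 = (V_0 - V_1)/R1 = (9 - 7.714)/50 = 0.02571 A
P_R1 = I_R1² × R1 = (0.02571)² × 50 = 0.03306 W

Final answer: 0.03306 W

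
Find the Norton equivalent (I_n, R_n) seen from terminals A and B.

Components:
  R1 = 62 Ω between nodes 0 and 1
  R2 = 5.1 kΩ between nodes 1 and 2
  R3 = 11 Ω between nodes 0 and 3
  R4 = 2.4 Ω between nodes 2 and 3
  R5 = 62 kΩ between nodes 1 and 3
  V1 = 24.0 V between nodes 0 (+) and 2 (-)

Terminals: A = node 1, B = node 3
Find the Thévenin equivalent first; then I_n = V_th/R_th and R_n = R_th.
Step 1 — V_th is the open-circuit voltage V_A - V_B (nothing connected across the terminals).
Nodal analysis, taking node 2 as the 0 V reference.
Source V1 fixes V_0 = 24 V.
KCL at each unknown node (sum of currents leaving = 0; resistances in Ω):
  Node 1: (V_1 - 24)/62 + (V_1 - 0)/5100 + (V_1 - V_3)/62000 = 0
  Node 3: (V_3 - 24)/11 + (V_3 - 0)/2.4 + (V_3 - V_1)/62000 = 0
Collecting terms (coefficients in siemens):
  0.01634·V_1 - 0.00001613·V_3 = 0.3871
  0.5076·V_3 - 0.00001613·V_1 = 2.182
Determinant D = (0.01634)(0.5076) - (-0.00001613)(-0.00001613) = 0.008295
V_1 = [(0.3871)(0.5076) - (-0.00001613)(2.182)]/D = 23.69 V
V_3 = [(0.01634)(2.182) - (0.3871)(-0.00001613)]/D = 4.299 V
V_th = V_1 - V_3 = 23.69 - 4.299 = 19.39 V
Step 2 — R_th: zero the source — replace V1 by a short circuit (node 2 merges into node 0) — and find the resistance seen between A (node 1) and B (node 3).
Reduce the network between node 1 (A) and node 3 (B) by series/parallel combination:
  Rp1 = R1 ‖ R2 (parallel, both between nodes 0 and 1) = 1/(1/62 + 1/5100) = 61.26 Ω
  Rp2 = R3 ‖ R4 (parallel, both between nodes 0 and 3) = 1/(1/11 + 1/2.4) = 1.97 Ω
  Rs1 = Rp1 + Rp2 (series, joined only at node 0) = 61.26 + 1.97 = 63.23 Ω
  Rp3 = R5 ‖ Rs1 (parallel, both between nodes 1 and 3) = 1/(1/62000 + 1/63.23) = 63.16 Ω
R_th = 63.16 Ω
I_n = V_th/R_th = 19.39/63.16 = 0.307 A, and R_n = R_th = 63.16 Ω

Final answer: I_n = 0.307 A, R_n = 63.16 Ω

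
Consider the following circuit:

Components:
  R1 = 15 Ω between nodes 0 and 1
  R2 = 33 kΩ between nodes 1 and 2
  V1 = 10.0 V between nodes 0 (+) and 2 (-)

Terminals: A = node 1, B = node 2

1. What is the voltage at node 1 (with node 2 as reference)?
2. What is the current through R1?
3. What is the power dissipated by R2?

Nodal analysis, taking node 2 as the 0 V reference.
Source V1 fixes V_0 = 10 V.
KCL at each unknown node (sum of currents leaving = 0; resistances in Ω):
  Node 1: (V_1 - 10)/15 + (V_1 - 0)/33000 = 0
Collecting terms: 0.0667 × V_1 = 0.6667  =>  V_1 = 9.995 V
Part 1:
  Read off the nodal solution: V_1 = 9.995 V
Part 2:
  I_R1 = (V_0 - V_1)/R1 = (10 - 9.995)/15 = 0.0003029 A
  Magnitude: I_R1 = 0.0003029 A
Part 3:
  I_R2 = (V_1 - V_2)/R2 = (9.995 - 0)/33000 = 0.0003029 A
  P_R2 = I_R2² × R2 = (0.0003029)² × 33000 = 0.003028 W

Final answers:
1. V_1 = 9.995 V
2. I_R1 = 0.0003029 A
3. P_R2 = 0.003028 W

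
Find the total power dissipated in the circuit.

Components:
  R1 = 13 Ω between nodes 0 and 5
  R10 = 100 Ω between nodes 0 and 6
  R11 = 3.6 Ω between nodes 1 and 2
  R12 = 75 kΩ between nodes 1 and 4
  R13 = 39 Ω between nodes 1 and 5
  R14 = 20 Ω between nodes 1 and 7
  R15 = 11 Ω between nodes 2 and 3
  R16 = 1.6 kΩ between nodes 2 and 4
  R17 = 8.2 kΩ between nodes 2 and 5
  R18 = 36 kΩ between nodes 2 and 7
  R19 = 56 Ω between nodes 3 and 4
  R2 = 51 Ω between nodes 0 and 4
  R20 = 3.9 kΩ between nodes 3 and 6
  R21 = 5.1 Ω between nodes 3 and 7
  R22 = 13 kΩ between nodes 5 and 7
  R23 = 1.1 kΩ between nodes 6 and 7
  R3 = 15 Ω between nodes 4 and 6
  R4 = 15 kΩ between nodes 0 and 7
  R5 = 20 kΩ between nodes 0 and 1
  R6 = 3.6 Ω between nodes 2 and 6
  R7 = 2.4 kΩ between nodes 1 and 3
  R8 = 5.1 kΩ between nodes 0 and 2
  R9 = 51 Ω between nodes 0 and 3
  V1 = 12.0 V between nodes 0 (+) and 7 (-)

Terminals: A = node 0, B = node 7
Nodal analysis, taking node 7 as the 0 V reference.
Source V1 fixes V_0 = 12 V.
KCL at each unknown node (sum of currents leaving = 0; resistances in Ω):
  Node 1: (V_1 - 12)/20000 + (V_1 - V_3)/2400 + (V_1 - V_2)/3.6 + (V_1 - V_4)/75000 + (V_1 - V_5)/39 + (V_1 - 0)/20 = 0
  Node 2: (V_2 - V_6)/3.6 + (V_2 - 12)/5100 + (V_2 - V_1)/3.6 + (V_2 - V_3)/11 + (V_2 - V_4)/1600 + (V_2 - V_5)/8200 + (V_2 - 0)/36000 = 0
  Node 3: (V_3 - V_1)/2400 + (V_3 - 12)/51 + (V_3 - V_2)/11 + (V_3 - V_4)/56 + (V_3 - V_6)/3900 + (V_3 - 0)/5.1 = 0
  Node 4: (V_4 - 12)/51 + (V_4 - V_6)/15 + (V_4 - V_1)/75000 + (V_4 - V_2)/1600 + (V_4 - V_3)/56 = 0
  Node 5: (V_5 - 12)/13 + (V_5 - V_1)/39 + (V_5 - V_2)/8200 + (V_5 - 0)/13000 = 0
  Node 6: (V_6 - V_4)/15 + (V_6 - V_2)/3.6 + (V_6 - 12)/100 + (V_6 - V_3)/3900 + (V_6 - 0)/1100 = 0
Collecting terms (coefficients in siemens):
  0.3539·V_1 - 0.2778·V_2 - 0.0004167·V_3 - 0.00001333·V_4 - 0.02564·V_5 = 0.0006
  0.6474·V_2 - 0.2778·V_1 - 0.09091·V_3 - 0.000625·V_4 - 0.000122·V_5 - 0.2778·V_6 = 0.002353
  0.3251·V_3 - 0.0004167·V_1 - 0.09091·V_2 - 0.01786·V_4 - 0.0002564·V_6 = 0.2353
  0.1048·V_4 - 0.00001333·V_1 - 0.000625·V_2 - 0.01786·V_3 - 0.06667·V_6 = 0.2353
  0.1028·V_5 - 0.02564·V_1 - 0.000122·V_2 = 0.9231
  0.3556·V_6 - 0.2778·V_2 - 0.0002564·V_3 - 0.06667·V_4 = 0.12
Solving these 6 simultaneous equations (Gaussian elimination) gives:
  V_1 = 3.509 V, V_2 = 3.555 V, V_3 = 2.012 V, V_4 = 5.215 V
  V_5 = 9.862 V, V_6 = 4.093 V
Power in each resistor, P = (ΔV)²/R:
  P_R1 = (12 - 9.862)²/13 = 0.3515 W
  P_R2 = (12 - 5.215)²/51 = 0.9027 W
  P_R3 = (5.215 - 4.093)²/15 = 0.08389 W
  P_R4 = (12 - 0)²/15000 = 0.0096 W
  P_R5 = (12 - 3.509)²/20000 = 0.003605 W
  P_R6 = (3.555 - 4.093)²/3.6 = 0.08057 W
  P_R7 = (3.509 - 2.012)²/2400 = 0.0009338 W
  P_R8 = (12 - 3.555)²/5100 = 0.01399 W
  P_R9 = (12 - 2.012)²/51 = 1.956 W
  P_R10 = (12 - 4.093)²/100 = 0.6252 W
  P_R11 = (3.509 - 3.555)²/3.6 = 0.0005812 W
  P_R12 = (3.509 - 5.215)²/75000 = 0.00003881 W
  P_R13 = (3.509 - 9.862)²/39 = 1.035 W
  P_R14 = (3.509 - 0)²/20 = 0.6156 W
  P_R15 = (3.555 - 2.012)²/11 = 0.2164 W
  P_R16 = (3.555 - 5.215)²/1600 = 0.001723 W
  P_R17 = (3.555 - 9.862)²/8200 = 0.004852 W
  P_R18 = (3.555 - 0)²/36000 = 0.000351 W
  P_R19 = (2.012 - 5.215)²/56 = 0.1832 W
  P_R20 = (2.012 - 4.093)²/3900 = 0.001111 W
  P_R21 = (2.012 - 0)²/5.1 = 0.7936 W
  P_R22 = (9.862 - 0)²/13000 = 0.007482 W
  P_R23 = (4.093 - 0)²/1100 = 0.01523 W
P_total = P_R1 + P_R2 + P_R3 + P_R4 + P_R5 + P_R6 + P_R7 + P_R8 + P_R9 + P_R10 + P_R11 + P_R12 + P_R13 + P_R14 + P_R15 + P_R16 + P_R17 + P_R18 + P_R19 + P_R20 + P_R21 + P_R22 + P_R23 = 6.903 W

Final answer: 6.903 W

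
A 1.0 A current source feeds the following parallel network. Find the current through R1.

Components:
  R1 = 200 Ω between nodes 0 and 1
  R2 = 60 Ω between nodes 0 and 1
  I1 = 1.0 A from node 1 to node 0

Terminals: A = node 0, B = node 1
All resistors sit directly between nodes 0 and 1, so they are in parallel and share one voltage V; the full source current 1 A splits among them.
1/R_par = 1/200 + 1/60 = 0.02167 S  =>  R_par = 46.15 Ω
V = I × R_par = 1 × 46.15 = 46.15 V
I_R1 = V/R1 = 46.15/200 = 0.2308 A

Final answer: 0.2308 A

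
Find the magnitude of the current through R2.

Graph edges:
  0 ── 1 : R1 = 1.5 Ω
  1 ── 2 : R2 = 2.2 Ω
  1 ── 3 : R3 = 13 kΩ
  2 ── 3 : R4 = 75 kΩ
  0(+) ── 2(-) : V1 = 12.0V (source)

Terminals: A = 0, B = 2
Nodal analysis, taking node 2 as the 0 V reference.
Source V1 fixes V_0 = 12 V.
KCL at each unknown node (sum of currents leaving = 0; resistances in Ω):
  Node 1: (V_1 - 12)/1.5 + (V_1 - 0)/2.2 + (V_1 - V_3)/13000 = 0
  Node 3: (V_3 - V_1)/13000 + (V_3 - 0)/75000 = 0
Collecting terms (coefficients in siemens):
  1.121·V_1 - 0.00007692·V_3 = 8
  0.00009026·V_3 - 0.00007692·V_1 = 0
Determinant D = (1.121)(0.00009026) - (-0.00007692)(-0.00007692) = 0.0001012
V_1 = [(8)(0.00009026) - (-0.00007692)(0)]/D = 7.135 V
V_3 = [(1.121)(0) - (8)(-0.00007692)]/D = 6.081 V
I_R2 = (V_1 - V_2)/R2 = (7.135 - 0)/2.2 = 3.243 A
|I_R2| = 3.243 A

Final answer: |I_R2| = 3.243 A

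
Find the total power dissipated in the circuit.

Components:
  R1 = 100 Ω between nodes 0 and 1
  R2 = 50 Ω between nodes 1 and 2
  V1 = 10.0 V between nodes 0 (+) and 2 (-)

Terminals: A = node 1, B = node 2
Nodal analysis, taking node 2 as the 0 V reference.
Source V1 fixes V_0 = 10 V.
KCL at each unknown node (sum of currents leaving = 0; resistances in Ω):
  Node 1: (V_1 - 10)/100 + (V_1 - 0)/50 = 0
Collecting terms: 0.03 × V_1 = 0.1  =>  V_1 = 3.333 V
Power in each resistor, P = (ΔV)²/R:
  P_R1 = (10 - 3.333)²/100 = 0.4444 W
  P_R2 = (3.333 - 0)²/50 = 0.2222 W
P_total = P_R1 + P_R2 = 0.6667 W

Final answer: 0.6667 W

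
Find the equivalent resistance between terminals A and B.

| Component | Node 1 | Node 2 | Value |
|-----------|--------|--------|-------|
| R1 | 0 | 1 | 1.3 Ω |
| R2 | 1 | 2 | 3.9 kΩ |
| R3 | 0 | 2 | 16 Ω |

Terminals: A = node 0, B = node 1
Reduce the network between node 0 (A) and node 1 (B) by series/parallel combination:
  Rs1 = R3 + R2 (series, joined only at node 2) = 16 + 3900 = 3916 Ω
  Rp1 = R1 ‖ Rs1 (parallel, both between nodes 0 and 1) = 1/(1/1.3 + 1/3916) = 1.3 Ω
R_eq = 1.3 Ω

Final answer: 1.3 Ω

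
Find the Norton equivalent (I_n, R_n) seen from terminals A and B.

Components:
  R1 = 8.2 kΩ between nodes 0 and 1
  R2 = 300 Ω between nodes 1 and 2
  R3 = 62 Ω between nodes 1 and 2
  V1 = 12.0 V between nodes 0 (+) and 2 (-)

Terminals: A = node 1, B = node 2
Find the Thévenin equivalent first; then I_n = V_th/R_th and R_n = R_th.
Step 1 — V_th is the open-circuit voltage V_A - V_B (nothing connected across the terminals).
Nodal analysis, taking node 2 as the 0 V reference.
Source V1 fixes V_0 = 12 V.
KCL at each unknown node (sum of currents leaving = 0; resistances in Ω):
  Node 1: (V_1 - 12)/8200 + (V_1 - 0)/300 + (V_1 - 0)/62 = 0
Collecting terms: 0.01958 × V_1 = 0.001463  =>  V_1 = 0.07472 V
V_th = V_1 - V_2 = 0.07472 - 0 = 0.07472 V
Step 2 — R_th: zero the source — replace V1 by a short circuit (node 2 merges into node 0) — and find the resistance seen between A (node 1) and B (node 0).
Reduce the network between node 1 (A) and node 0 (B) by series/parallel combination:
  Rp1 = R1 ‖ R2 ‖ R3 (parallel, all between nodes 0 and 1) = 1/(1/8200 + 1/300 + 1/62) = 51.06 Ω
R_th = 51.06 Ω
I_n = V_th/R_th = 0.07472/51.06 = 0.001463 A, and R_n = R_th = 51.06 Ω

Final answer: I_n = 0.001463 A, R_n = 51.06 Ω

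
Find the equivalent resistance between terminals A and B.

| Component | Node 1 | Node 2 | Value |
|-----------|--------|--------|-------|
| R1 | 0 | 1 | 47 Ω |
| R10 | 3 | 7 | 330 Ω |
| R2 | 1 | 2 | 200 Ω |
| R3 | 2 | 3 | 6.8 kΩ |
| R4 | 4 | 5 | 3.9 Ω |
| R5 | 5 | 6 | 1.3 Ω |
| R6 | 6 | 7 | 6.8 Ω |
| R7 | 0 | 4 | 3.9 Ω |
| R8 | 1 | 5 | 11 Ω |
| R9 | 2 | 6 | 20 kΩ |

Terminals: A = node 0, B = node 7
The network is not a plain series/parallel combination. Inject a 1 A test current into terminal A (node 0) and return it from terminal B (node 7); then R_eq = V_A / (1 A).
Nodal analysis, taking node 7 as the 0 V reference.
Current source I_test pushes 1 A into node 0 and draws it out of node 7.
KCL at each unknown node (sum of currents leaving = 0; resistances in Ω):
  Node 0: (V_0 - V_1)/47 + (V_0 - V_4)/3.9 - 1 = 0
  Node 1: (V_1 - V_0)/47 + (V_1 - V_2)/200 + (V_1 - V_5)/11 = 0
  Node 2: (V_2 - V_1)/200 + (V_2 - V_3)/6800 + (V_2 - V_6)/20000 = 0
  Node 3: (V_3 - V_2)/6800 + (V_3 - 0)/330 = 0
  Node 4: (V_4 - V_0)/3.9 + (V_4 - V_5)/3.9 = 0
  Node 5: (V_5 - V_1)/11 + (V_5 - V_4)/3.9 + (V_5 - V_6)/1.3 = 0
  Node 6: (V_6 - V_2)/20000 + (V_6 - V_5)/1.3 + (V_6 - 0)/6.8 = 0
Collecting terms (coefficients in siemens):
  0.2777·V_0 - 0.02128·V_1 - 0.2564·V_4 = 1
  0.1172·V_1 - 0.02128·V_0 - 0.005·V_2 - 0.09091·V_5 = 0
  0.005197·V_2 - 0.005·V_1 - 0.0001471·V_3 - 0.00005·V_6 = 0
  0.003177·V_3 - 0.0001471·V_2 = 0
  0.5128·V_4 - 0.2564·V_0 - 0.2564·V_5 = 0
  1.117·V_5 - 0.09091·V_1 - 0.2564·V_4 - 0.7692·V_6 = 0
  0.9163·V_6 - 0.00005·V_2 - 0.7692·V_5 = 0
Solving these 7 simultaneous equations (Gaussian elimination) gives:
  V_0 = 14.96 V, V_1 = 9.381 V, V_2 = 9.102 V, V_3 = 0.4213 V
  V_4 = 11.53 V, V_5 = 8.09 V, V_6 = 6.791 V
R_eq = V_0 / 1 A = 14.96 Ω

Final answer: 14.96 Ω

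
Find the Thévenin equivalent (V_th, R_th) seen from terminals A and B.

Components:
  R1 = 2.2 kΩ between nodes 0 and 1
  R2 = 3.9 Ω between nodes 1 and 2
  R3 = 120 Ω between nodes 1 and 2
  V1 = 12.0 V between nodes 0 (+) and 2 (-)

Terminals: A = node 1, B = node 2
Step 1 — V_th is the open-circuit voltage V_A - V_B (nothing connected across the terminals).
Nodal analysis, taking node 2 as the 0 V reference.
Source V1 fixes V_0 = 12 V.
KCL at each unknown node (sum of currents leaving = 0; resistances in Ω):
  Node 1: (V_1 - 12)/2200 + (V_1 - 0)/3.9 + (V_1 - 0)/120 = 0
Collecting terms: 0.2652 × V_1 = 0.005455  =>  V_1 = 0.02057 V
V_th = V_1 - V_2 = 0.02057 - 0 = 0.02057 V
Step 2 — R_th: zero the source — replace V1 by a short circuit (node 2 merges into node 0) — and find the resistance seen between A (node 1) and B (node 0).
Reduce the network between node 1 (A) and node 0 (B) by series/parallel combination:
  Rp1 = R1 ‖ R2 ‖ R3 (parallel, all between nodes 0 and 1) = 1/(1/2200 + 1/3.9 + 1/120) = 3.771 Ω
R_th = 3.771 Ω

Final answer: V_th = 0.02057 V, R_th = 3.771 Ω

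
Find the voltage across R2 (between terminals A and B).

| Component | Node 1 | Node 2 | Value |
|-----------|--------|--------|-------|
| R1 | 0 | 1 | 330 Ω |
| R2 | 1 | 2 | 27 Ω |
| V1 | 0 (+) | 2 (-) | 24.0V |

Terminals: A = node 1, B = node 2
R1 and R2 are in series across V1 (node 0 → node 1 → node 2), and the output A–B is taken across R2, so this is a voltage divider.
Series current: I = V1/(R1 + R2) = 24/(330 + 27) = 24/357 = 0.06723 A
V_R2 = I × R2 = V1 × R2/(R1 + R2) = 24 × 27/357 = 1.815 V

Final answer: 1.815 V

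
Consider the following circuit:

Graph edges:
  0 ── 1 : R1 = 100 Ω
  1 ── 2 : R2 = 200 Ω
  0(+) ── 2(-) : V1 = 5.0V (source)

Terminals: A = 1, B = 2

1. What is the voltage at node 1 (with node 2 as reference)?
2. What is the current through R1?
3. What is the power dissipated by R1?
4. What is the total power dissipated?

Nodal analysis, taking node 2 as the 0 V reference.
Source V1 fixes V_0 = 5 V.
KCL at each unknown node (sum of currents leaving = 0; resistances in Ω):
  Node 1: (V_1 - 5)/100 + (V_1 - 0)/200 = 0
Collecting terms: 0.015 × V_1 = 0.05  =>  V_1 = 3.333 V
Part 1:
  Read off the nodal solution: V_1 = 3.333 V
Part 2:
  I_R1 = (V_0 - V_1)/R1 = (5 - 3.333)/100 = 0.01667 A
  Magnitude: I_R1 = 0.01667 A
Part 3:
  I_R1 = (V_0 - V_1)/R1 = (5 - 3.333)/100 = 0.01667 A
  P_R1 = I_R1² × R1 = (0.01667)² × 100 = 0.02778 W
Part 4:
  Power in each resistor, P = (ΔV)²/R:
    P_R1 = (5 - 3.333)²/100 = 0.02778 W
    P_R2 = (3.333 - 0)²/200 = 0.05556 W
  P_total = P_R1 + P_R2 = 0.08333 W

Final answers:
1. V_1 = 3.333 V
2. I_R1 = 0.01667 A
3. P_R1 = 0.02778 W
4. P_total = 0.08333 W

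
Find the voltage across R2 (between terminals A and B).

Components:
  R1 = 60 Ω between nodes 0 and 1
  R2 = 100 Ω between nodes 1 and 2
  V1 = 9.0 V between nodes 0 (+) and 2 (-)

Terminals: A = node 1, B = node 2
R1 and R2 are in series across V1 (node 0 → node 1 → node 2), and the output A–B is taken across R2, so this is a voltage divider.
Series current: I = V1/(R1 + R2) = 9/(60 + 100) = 9/160 = 0.05625 A
V_R2 = I × R2 = V1 × R2/(R1 + R2) = 9 × 100/160 = 5.625 V

Final answer: 5.625 V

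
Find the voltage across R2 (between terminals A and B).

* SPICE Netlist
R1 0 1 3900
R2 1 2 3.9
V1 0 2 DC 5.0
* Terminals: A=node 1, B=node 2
R1 and R2 are in series across V1 (node 0 → node 1 → node 2), and the output A–B is taken across R2, so this is a voltage divider.
Series current: I = V1/(R1 + R2) = 5/(3900 + 3.9) = 5/3904 = 0.001281 A
V_R2 = I × R2 = V1 × R2/(R1 + R2) = 5 × 3.9/3904 = 0.004995 V

Final answer: 0.004995 V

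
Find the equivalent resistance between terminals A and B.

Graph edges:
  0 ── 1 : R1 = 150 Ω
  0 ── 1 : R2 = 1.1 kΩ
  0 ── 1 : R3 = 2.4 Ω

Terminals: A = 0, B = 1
Reduce the network between node 0 (A) and node 1 (B) by series/parallel combination:
  Rp1 = R1 ‖ R2 ‖ R3 (parallel, all between nodes 0 and 1) = 1/(1/150 + 1/1100 + 1/2.4) = 2.357 Ω
R_eq = 2.357 Ω

Final answer: 2.357 Ω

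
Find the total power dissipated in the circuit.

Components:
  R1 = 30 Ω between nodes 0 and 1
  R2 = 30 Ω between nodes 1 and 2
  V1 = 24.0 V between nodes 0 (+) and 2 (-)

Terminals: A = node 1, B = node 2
Nodal analysis, taking node 2 as the 0 V reference.
Source V1 fixes V_0 = 24 V.
KCL at each unknown node (sum of currents leaving = 0; resistances in Ω):
  Node 1: (V_1 - 24)/30 + (V_1 - 0)/30 = 0
Collecting terms: 0.06667 × V_1 = 0.8  =>  V_1 = 12 V
Power in each resistor, P = (ΔV)²/R:
  P_R1 = (24 - 12)²/30 = 4.8 W
  P_R2 = (12 - 0)²/30 = 4.8 W
P_total = P_R1 + P_R2 = 9.6 W

Final answer: 9.6 W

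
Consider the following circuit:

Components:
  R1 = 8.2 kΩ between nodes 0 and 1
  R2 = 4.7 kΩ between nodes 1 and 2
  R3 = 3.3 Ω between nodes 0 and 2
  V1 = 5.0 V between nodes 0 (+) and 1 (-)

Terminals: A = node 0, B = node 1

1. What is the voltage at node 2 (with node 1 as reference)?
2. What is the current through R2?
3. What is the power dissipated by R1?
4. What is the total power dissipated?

Nodal analysis, taking node 1 as the 0 V reference.
Source V1 fixes V_0 = 5 V.
KCL at each unknown node (sum of currents leaving = 0; resistances in Ω):
  Node 2: (V_2 - 0)/4700 + (V_2 - 5)/3.3 = 0
Collecting terms: 0.3032 × V_2 = 1.515  =>  V_2 = 4.996 V
Part 1:
  Read off the nodal solution: V_2 = 4.996 V
Part 2:
  I_R2 = (V_1 - V_2)/R2 = (0 - 4.996)/4700 = -0.001063 A
  Magnitude: I_R2 = 0.001063 A
Part 3:
  I_R1 = (V_0 - V_1)/R1 = (5 - 0)/8200 = 0.0006098 A
  P_R1 = I_R1² × R1 = (0.0006098)² × 8200 = 0.003049 W
Part 4:
  Power in each resistor, P = (ΔV)²/R:
    P_R1 = (5 - 0)²/8200 = 0.003049 W
    P_R2 = (0 - 4.996)²/4700 = 0.005312 W
    P_R3 = (5 - 4.996)²/3.3 = 0.000003729 W
  P_total = P_R1 + P_R2 + P_R3 = 0.008364 W

Final answers:
1. V_2 = 4.996 V
2. I_R2 = 0.001063 A
3. P_R1 = 0.003049 W
4. P_total = 0.008364 W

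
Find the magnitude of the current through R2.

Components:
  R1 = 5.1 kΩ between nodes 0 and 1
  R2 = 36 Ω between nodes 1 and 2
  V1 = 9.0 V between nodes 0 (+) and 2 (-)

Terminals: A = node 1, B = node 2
Nodal analysis, taking node 2 as the 0 V reference.
Source V1 fixes V_0 = 9 V.
KCL at each unknown node (sum of currents leaving = 0; resistances in Ω):
  Node 1: (V_1 - 9)/5100 + (V_1 - 0)/36 = 0
Collecting terms: 0.02797 × V_1 = 0.001765  =>  V_1 = 0.06308 V
I_R2 = (V_1 - V_2)/R2 = (0.06308 - 0)/36 = 0.001752 A
|I_R2| = 0.001752 A

Final answer: |I_R2| = 0.001752 A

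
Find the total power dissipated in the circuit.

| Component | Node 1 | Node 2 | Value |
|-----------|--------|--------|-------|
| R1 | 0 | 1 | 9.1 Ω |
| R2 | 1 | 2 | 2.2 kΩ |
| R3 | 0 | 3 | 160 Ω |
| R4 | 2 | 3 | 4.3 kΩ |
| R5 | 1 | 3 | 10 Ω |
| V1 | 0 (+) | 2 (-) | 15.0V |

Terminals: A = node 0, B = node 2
Nodal analysis, taking node 2 as the 0 V reference.
Source V1 fixes V_0 = 15 V.
KCL at each unknown node (sum of currents leaving = 0; resistances in Ω):
  Node 1: (V_1 - 15)/9.1 + (V_1 - 0)/2200 + (V_1 - V_3)/10 = 0
  Node 3: (V_3 - 15)/160 + (V_3 - 0)/4300 + (V_3 - V_1)/10 = 0
Collecting terms (coefficients in siemens):
  0.2103·V_1 - 0.1·V_3 = 1.648
  0.1065·V_3 - 0.1·V_1 = 0.09375
Determinant D = (0.2103)(0.1065) - (-0.1)(-0.1) = 0.0124
V_1 = [(1.648)(0.1065) - (-0.1)(0.09375)]/D = 14.91 V
V_3 = [(0.2103)(0.09375) - (1.648)(-0.1)]/D = 14.89 V
Power in each resistor, P = (ΔV)²/R:
  P_R1 = (15 - 14.91)²/9.1 = 0.0008259 W
  P_R2 = (14.91 - 0)²/2200 = 0.1011 W
  P_R3 = (15 - 14.89)²/160 = 0.00008148 W
  P_R4 = (0 - 14.89)²/4300 = 0.05153 W
  P_R5 = (14.91 - 14.89)²/10 = 0.00007553 W
P_total = P_R1 + P_R2 + P_R3 + P_R4 + P_R5 = 0.1536 W

Final answer: 0.1536 W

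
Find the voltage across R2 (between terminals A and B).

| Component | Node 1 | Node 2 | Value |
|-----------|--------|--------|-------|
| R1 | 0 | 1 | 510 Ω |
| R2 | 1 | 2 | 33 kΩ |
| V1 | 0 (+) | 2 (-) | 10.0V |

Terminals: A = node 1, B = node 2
R1 and R2 are in series across V1 (node 0 → node 1 → node 2), and the output A–B is taken across R2, so this is a voltage divider.
Series current: I = V1/(R1 + R2) = 10/(510 + 33000) = 10/33510 = 0.0002984 A
V_R2 = I × R2 = V1 × R2/(R1 + R2) = 10 × 33000/33510 = 9.848 V

Final answer: 9.848 V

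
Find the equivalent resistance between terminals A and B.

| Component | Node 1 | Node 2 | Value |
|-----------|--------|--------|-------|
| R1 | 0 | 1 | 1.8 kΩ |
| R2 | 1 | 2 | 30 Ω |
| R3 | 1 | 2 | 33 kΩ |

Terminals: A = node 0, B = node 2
Reduce the network between node 0 (A) and node 2 (B) by series/parallel combination:
  Rp1 = R2 ‖ R3 (parallel, both between nodes 1 and 2) = 1/(1/30 + 1/33000) = 29.97 Ω
  Rs1 = R1 + Rp1 (series, joined only at node 1) = 1800 + 29.97 = 1830 Ω
R_eq = 1.83 kΩ

Final answer: 1.83 kΩ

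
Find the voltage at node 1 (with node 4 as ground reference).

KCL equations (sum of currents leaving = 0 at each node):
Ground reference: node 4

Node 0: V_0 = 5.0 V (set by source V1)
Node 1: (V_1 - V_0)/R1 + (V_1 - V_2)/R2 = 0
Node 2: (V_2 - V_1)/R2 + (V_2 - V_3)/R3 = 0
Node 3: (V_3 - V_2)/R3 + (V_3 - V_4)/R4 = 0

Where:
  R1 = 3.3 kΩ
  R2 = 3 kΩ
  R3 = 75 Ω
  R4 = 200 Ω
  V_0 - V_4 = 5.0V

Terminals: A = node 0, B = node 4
Nodal analysis, taking node 4 as the 0 V reference.
Source V1 fixes V_0 = 5 V.
KCL at each unknown node (sum of currents leaving = 0; resistances in Ω):
  Node 1: (V_1 - 5)/3300 + (V_1 - V_2)/3000 = 0
  Node 2: (V_2 - V_1)/3000 + (V_2 - V_3)/75 = 0
  Node 3: (V_3 - V_2)/75 + (V_3 - 0)/200 = 0
Collecting terms (coefficients in siemens):
  0.0006364·V_1 - 0.0003333·V_2 = 0.001515
  0.01367·V_2 - 0.0003333·V_1 - 0.01333·V_3 = 0
  0.01833·V_3 - 0.01333·V_2 = 0
Solving these 3 simultaneous equations (Gaussian elimination) gives:
  V_1 = 2.49 V, V_2 = 0.2091 V, V_3 = 0.1521 V
The requested potential is V_1 = 2.49 V.

Final answer: V_1 = 2.49 V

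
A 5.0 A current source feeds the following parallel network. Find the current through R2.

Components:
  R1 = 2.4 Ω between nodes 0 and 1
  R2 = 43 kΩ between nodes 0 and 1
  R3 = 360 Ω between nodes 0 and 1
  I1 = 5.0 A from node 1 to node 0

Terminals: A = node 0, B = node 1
All resistors sit directly between nodes 0 and 1, so they are in parallel and share one voltage V; the full source current 5 A splits among them.
1/R_par = 1/2.4 + 1/43000 + 1/360 = 0.4195 S  =>  R_par = 2.384 Ω
V = I × R_par = 5 × 2.384 = 11.92 V
I_R2 = V/R2 = 11.92/43000 = 0.0002772 A

Final answer: 0.0002772 A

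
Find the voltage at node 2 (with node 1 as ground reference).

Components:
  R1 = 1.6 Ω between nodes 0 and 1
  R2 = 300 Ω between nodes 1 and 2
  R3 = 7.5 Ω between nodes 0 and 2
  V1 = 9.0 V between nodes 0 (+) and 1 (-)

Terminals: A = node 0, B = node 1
Nodal analysis, taking node 1 as the 0 V reference.
Source V1 fixes V_0 = 9 V.
KCL at each unknown node (sum of currents leaving = 0; resistances in Ω):
  Node 2: (V_2 - 0)/300 + (V_2 - 9)/7.5 = 0
Collecting terms: 0.1367 × V_2 = 1.2  =>  V_2 = 8.78 V
The requested potential is V_2 = 8.78 V.

Final answer: V_2 = 8.78 V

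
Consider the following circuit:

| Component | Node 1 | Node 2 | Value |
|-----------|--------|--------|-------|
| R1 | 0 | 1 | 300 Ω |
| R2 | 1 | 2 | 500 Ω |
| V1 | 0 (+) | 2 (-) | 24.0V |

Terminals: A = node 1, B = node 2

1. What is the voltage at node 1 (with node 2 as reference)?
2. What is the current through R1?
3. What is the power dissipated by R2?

Nodal analysis, taking node 2 as the 0 V reference.
Source V1 fixes V_0 = 24 V.
KCL at each unknown node (sum of currents leaving = 0; resistances in Ω):
  Node 1: (V_1 - 24)/300 + (V_1 - 0)/500 = 0
Collecting terms: 0.005333 × V_1 = 0.08  =>  V_1 = 15 V
Part 1:
  Read off the nodal solution: V_1 = 15 V
Part 2:
  I_R1 = (V_0 - V_1)/R1 = (24 - 15)/300 = 0.03 A
  Magnitude: I_R1 = 0.03 A
Part 3:
  I_R2 = (V_1 - V_2)/R2 = (15 - 0)/500 = 0.03 A
  P_R2 = I_R2² × R2 = (0.03)² × 500 = 0.45 W

Final answers:
1. V_1 = 15 V
2. I_R1 = 0.03 A
3. P_R2 = 0.45 W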